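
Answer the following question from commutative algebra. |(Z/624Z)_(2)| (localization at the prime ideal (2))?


2-primary part: 624=2^4*39
Size=2^4=16


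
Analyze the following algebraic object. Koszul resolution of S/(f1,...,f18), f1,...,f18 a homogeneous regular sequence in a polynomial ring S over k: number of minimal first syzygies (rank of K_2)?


Regular sequence => Koszul complex is the minimal free resolution.
Syz_1 minimally generated by Koszul relations f_i*e_j - f_j*e_i (i<j): mu(Syz_1) = beta_2 = C(m,2) = m(m-1)/2
m=18
18*17/2 = 153


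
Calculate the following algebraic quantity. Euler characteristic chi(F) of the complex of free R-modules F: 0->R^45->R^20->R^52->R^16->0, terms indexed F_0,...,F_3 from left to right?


chi = sum (-1)^i * rank:
(-1)^0*45=45
(-1)^1*20=-20
(-1)^2*52=52
(-1)^3*16=-16
chi=61


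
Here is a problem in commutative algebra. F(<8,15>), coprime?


gcd(8,15)=1 => F=ab-a-b=8*15-8-15=120-23=97


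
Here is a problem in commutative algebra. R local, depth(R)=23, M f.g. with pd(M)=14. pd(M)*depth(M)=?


pd+depth=23
depth=23-14=9
pd*depth=14*9=126


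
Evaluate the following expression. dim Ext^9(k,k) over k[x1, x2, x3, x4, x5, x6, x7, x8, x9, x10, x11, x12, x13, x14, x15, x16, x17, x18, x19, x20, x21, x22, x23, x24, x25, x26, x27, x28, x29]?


C(n,i)=C(29,9)=10015005


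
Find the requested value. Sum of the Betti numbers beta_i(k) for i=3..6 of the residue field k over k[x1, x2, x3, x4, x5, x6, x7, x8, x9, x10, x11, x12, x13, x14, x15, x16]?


Koszul resolution: beta_i(k)=C(n,i), n=16
C(16,3)=560, C(16,4)=1820, C(16,5)=4368, C(16,6)=8008
Sum=14756


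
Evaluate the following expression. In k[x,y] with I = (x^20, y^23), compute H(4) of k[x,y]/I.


k[x,y], I = (x^20, y^23), d = 4
Need i < 20 and d-i < 23.
Range: 0 <= i <= 4.
H(4) = 5


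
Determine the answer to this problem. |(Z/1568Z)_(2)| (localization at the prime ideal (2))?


2-primary part: 1568=2^5*49
Size=2^5=32


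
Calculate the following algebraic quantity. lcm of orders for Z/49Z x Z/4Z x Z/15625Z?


Exponent = lcm of the cyclic orders; pairwise coprime => product.
7^2*2^2*5^6=49*4*15625=3062500


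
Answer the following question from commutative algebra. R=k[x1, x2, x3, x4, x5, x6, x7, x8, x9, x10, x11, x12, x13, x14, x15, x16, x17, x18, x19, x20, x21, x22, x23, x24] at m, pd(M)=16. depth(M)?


pd+depth=depth(R)=24
depth=24-16=8


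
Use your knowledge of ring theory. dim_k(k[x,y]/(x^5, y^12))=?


Basis: x^i*y^j, i<5, j<12
5*12=60


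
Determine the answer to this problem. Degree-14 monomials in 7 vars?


C(d+n-1,n-1)=C(20,6)=38760


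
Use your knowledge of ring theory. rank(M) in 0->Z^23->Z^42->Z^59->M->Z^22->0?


Alt sum=0:
(-1)^0*23 + (-1)^1*42 + (-1)^2*59 + (-1)^3*? + (-1)^4*22=0
rank(M)=62


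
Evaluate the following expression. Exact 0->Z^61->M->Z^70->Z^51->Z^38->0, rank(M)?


Alt sum=0:
(-1)^0*61 + (-1)^1*? + (-1)^2*70 + (-1)^3*51 + (-1)^4*38=0
rank(M)=118


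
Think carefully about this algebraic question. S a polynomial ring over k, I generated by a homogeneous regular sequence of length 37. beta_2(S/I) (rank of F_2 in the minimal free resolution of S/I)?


Regular sequence => Koszul complex is the minimal free resolution.
Syz_1 minimally generated by Koszul relations f_i*e_j - f_j*e_i (i<j): mu(Syz_1) = beta_2 = C(m,2) = m(m-1)/2
m=37
37*36/2 = 666


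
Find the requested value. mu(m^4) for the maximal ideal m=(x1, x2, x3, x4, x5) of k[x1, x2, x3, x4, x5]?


Graded Nakayama: mu(m^d) = dim_k (m^d/m^(d+1)) = #degree-4 monomials in 5 vars
C(n+d-1,d)=C(8,4)=70


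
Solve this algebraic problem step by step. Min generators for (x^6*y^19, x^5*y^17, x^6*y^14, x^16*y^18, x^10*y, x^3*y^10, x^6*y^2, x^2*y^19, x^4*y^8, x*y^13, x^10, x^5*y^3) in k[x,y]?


Remove redundant (divisible by others).
x^5*y^17 redundant.
x^10*y redundant.
x^6*y^19 redundant.
x^2*y^19 redundant.
x^16*y^18 redundant.
x^6*y^14 redundant.
Min: x^10, x^6*y^2, x^5*y^3, x^4*y^8, x^3*y^10, x*y^13
Count=6


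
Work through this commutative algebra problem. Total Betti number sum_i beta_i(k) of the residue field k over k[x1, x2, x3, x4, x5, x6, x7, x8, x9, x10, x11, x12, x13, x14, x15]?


Koszul resolution: beta_i(k)=C(n,i), n=15
sum_i C(15,i) = 2^15 = 32768


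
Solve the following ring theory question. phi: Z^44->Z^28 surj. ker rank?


rank(ker) = 44-28 = 16


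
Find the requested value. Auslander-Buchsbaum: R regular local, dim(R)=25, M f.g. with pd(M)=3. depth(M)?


pd+depth=depth(R)=25
depth=25-3=22


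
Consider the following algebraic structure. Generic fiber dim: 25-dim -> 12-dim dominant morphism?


dim(fiber)=dim(X)-dim(Y)=25-12=13


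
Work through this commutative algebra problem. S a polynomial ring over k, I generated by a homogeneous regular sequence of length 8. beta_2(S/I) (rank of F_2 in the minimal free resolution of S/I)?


Regular sequence => Koszul complex is the minimal free resolution.
Syz_1 minimally generated by Koszul relations f_i*e_j - f_j*e_i (i<j): mu(Syz_1) = beta_2 = C(m,2) = m(m-1)/2
m=8
8*7/2 = 28


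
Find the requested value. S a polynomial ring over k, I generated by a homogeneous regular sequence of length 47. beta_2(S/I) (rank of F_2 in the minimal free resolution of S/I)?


Regular sequence => Koszul complex is the minimal free resolution.
Syz_1 minimally generated by Koszul relations f_i*e_j - f_j*e_i (i<j): mu(Syz_1) = beta_2 = C(m,2) = m(m-1)/2
m=47
47*46/2 = 1081


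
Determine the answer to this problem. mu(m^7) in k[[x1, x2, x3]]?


C(n+d-1,d)=C(9,7)=36


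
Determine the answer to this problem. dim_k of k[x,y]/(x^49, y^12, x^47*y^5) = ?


k[x,y]/I, I = (x^49, y^12, x^47*y^5)
Rect: 49x12=588. Corner: (49-47)x(12-5)=14.
dim = 588-14 = 574


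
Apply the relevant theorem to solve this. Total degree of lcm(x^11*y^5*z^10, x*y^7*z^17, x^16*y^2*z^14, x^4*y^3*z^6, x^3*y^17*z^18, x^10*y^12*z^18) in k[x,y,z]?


lcm = componentwise max:
x: max(11,1,16,4,3,10)=16
y: max(5,7,2,3,17,12)=17
z: max(10,17,14,6,18,18)=18
Total=16+17+18=51


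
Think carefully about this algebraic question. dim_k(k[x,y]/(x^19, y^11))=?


Basis: x^i*y^j, i<19, j<11
19*11=209


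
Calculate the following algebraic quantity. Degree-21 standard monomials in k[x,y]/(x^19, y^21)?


k[x,y], I = (x^19, y^21), d = 21
Need i < 19 and d-i < 21.
Range: 1 <= i <= 18.
H(21) = 18


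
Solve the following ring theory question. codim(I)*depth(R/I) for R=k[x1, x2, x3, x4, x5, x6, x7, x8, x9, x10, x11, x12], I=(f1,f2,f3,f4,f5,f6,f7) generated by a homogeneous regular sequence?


codim=7, depth=dim(R/I)=12-7=5
Product=7*5=35


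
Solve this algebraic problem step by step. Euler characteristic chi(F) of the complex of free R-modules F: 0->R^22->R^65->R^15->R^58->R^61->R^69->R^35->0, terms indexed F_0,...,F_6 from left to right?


chi = sum (-1)^i * rank:
(-1)^0*22=22
(-1)^1*65=-65
(-1)^2*15=15
(-1)^3*58=-58
(-1)^4*61=61
(-1)^5*69=-69
(-1)^6*35=35
chi=-59


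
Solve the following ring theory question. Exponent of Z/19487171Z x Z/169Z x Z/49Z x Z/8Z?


Exponent = lcm of the cyclic orders; pairwise coprime => product.
11^7*13^2*7^2*2^3=19487171*169*49*8=1290986104408


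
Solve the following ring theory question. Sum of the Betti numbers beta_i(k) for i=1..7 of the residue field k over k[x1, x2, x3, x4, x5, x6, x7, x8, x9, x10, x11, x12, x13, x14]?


Koszul resolution: beta_i(k)=C(n,i), n=14
C(14,1)=14, C(14,2)=91, C(14,3)=364, C(14,4)=1001, C(14,5)=2002, C(14,6)=3003, C(14,7)=3432
Sum=9907


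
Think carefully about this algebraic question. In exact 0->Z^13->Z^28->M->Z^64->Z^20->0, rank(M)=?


Alt sum=0:
(-1)^0*13 + (-1)^1*28 + (-1)^2*? + (-1)^3*64 + (-1)^4*20=0
rank(M)=59


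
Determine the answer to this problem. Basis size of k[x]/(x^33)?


Basis: 1,x,...,x^32
dim=33


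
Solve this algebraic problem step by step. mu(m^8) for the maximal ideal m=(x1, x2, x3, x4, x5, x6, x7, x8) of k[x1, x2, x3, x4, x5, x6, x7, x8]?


Graded Nakayama: mu(m^d) = dim_k (m^d/m^(d+1)) = #degree-8 monomials in 8 vars
C(n+d-1,d)=C(15,8)=6435


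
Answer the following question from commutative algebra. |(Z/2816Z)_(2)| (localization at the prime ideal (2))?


2-primary part: 2816=2^8*11
Size=2^8=256


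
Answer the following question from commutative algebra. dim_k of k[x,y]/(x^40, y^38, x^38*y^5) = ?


k[x,y]/I, I = (x^40, y^38, x^38*y^5)
Rect: 40x38=1520. Corner: (40-38)x(38-5)=66.
dim = 1520-66 = 1454


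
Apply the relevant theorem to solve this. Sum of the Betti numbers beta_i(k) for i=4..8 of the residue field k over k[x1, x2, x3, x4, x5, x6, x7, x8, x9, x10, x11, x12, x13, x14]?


Koszul resolution: beta_i(k)=C(n,i), n=14
C(14,4)=1001, C(14,5)=2002, C(14,6)=3003, C(14,7)=3432, C(14,8)=3003
Sum=12441


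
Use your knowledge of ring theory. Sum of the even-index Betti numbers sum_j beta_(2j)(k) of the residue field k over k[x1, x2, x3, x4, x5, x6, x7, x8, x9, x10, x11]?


Koszul resolution: beta_i(k)=C(n,i), n=11
sum_even C(11,i) = 2^(n-1) = 2^10 = 1024


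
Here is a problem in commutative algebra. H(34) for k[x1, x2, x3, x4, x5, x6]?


C(d+n-1,n-1)=C(39,5)=575757


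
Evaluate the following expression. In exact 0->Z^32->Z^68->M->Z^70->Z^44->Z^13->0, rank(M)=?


Alt sum=0:
(-1)^0*32 + (-1)^1*68 + (-1)^2*? + (-1)^3*70 + (-1)^4*44 + (-1)^5*13=0
rank(M)=75


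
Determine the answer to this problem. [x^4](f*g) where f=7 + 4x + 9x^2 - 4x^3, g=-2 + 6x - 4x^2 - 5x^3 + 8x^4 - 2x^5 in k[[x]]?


[x^4] = sum a_i*b_j, i+j=4
  7*8=56
  4*-5=-20
  9*-4=-36
  -4*6=-24
Sum=-24


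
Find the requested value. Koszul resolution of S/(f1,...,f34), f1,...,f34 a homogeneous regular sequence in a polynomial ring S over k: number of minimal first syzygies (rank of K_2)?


Regular sequence => Koszul complex is the minimal free resolution.
Syz_1 minimally generated by Koszul relations f_i*e_j - f_j*e_i (i<j): mu(Syz_1) = beta_2 = C(m,2) = m(m-1)/2
m=34
34*33/2 = 561


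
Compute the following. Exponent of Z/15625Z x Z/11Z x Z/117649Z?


Exponent = lcm of the cyclic orders; pairwise coprime => product.
5^6*11^1*7^6=15625*11*117649=20220921875


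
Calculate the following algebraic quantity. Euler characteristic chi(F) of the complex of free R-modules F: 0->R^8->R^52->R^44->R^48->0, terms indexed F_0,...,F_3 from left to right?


chi = sum (-1)^i * rank:
(-1)^0*8=8
(-1)^1*52=-52
(-1)^2*44=44
(-1)^3*48=-48
chi=-48


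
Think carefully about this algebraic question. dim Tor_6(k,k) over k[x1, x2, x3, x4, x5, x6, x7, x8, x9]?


Koszul: C(n,i)=C(9,6)=84


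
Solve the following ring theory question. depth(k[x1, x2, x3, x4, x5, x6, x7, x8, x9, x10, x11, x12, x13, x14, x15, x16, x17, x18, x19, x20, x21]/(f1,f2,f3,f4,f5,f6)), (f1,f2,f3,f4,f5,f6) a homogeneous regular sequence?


depth(R)=21
depth(R/I)=21-6=15


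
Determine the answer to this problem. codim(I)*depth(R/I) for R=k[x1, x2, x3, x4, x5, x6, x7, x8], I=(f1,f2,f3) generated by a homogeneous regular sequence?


codim=3, depth=dim(R/I)=8-3=5
Product=3*5=15


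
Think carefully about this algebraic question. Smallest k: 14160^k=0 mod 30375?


14160^k mod 30375:
k=1: 14160
k=2: 225
k=3: 27000
k=4: 20250
k=5: 0
First zero at k = 5


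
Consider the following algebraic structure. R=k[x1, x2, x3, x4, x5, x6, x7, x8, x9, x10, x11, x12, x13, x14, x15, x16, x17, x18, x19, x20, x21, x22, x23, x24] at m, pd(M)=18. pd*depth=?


pd+depth=24
depth=24-18=6
pd*depth=18*6=108


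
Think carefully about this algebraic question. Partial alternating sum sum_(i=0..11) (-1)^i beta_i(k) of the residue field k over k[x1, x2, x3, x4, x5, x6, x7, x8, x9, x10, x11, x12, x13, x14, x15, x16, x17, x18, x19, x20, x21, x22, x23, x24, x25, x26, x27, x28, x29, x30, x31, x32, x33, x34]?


Koszul resolution: beta_i(k)=C(n,i), n=34
sum_(i=0..p) (-1)^i C(n,i) = (-1)^p C(n-1,p)
(-1)^11*C(33,11) = (-1)^11*193536720 = -193536720


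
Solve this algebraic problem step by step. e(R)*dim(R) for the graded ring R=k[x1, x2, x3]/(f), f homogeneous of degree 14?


e(R)=deg(f)=14, dim(R)=3-1=2
e*dim=14*2=28


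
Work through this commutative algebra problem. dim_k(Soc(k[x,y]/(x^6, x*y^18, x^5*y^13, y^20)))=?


Socle = ann(m) = span of standard monomials u with x*u, y*u in I (staircase corners).
Minimal generators: x^6, x^5*y^13, x*y^18, y^20
Corners: y^19, x^4y^17, x^5y^12
Socle dim=3


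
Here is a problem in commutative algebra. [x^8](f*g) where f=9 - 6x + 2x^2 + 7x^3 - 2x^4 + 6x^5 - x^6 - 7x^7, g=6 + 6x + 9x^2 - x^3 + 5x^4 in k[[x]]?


[x^8] = sum a_i*b_j, i+j=8
  -2*5=-10
  6*-1=-6
  -1*9=-9
  -7*6=-42
Sum=-67


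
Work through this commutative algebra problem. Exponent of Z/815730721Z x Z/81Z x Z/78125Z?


Exponent = lcm of the cyclic orders; pairwise coprime => product.
13^8*3^4*5^7=815730721*81*78125=5162045968828125


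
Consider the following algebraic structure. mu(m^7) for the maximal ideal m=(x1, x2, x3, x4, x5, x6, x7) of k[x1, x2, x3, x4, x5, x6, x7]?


Graded Nakayama: mu(m^d) = dim_k (m^d/m^(d+1)) = #degree-7 monomials in 7 vars
C(n+d-1,d)=C(13,7)=1716


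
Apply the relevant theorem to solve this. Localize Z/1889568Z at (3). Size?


3-primary part: 1889568=3^10*32
Size=3^10=59049


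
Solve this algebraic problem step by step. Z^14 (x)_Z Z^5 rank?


rank(M(x)N) = rank(M)*rank(N)
14*5 = 70


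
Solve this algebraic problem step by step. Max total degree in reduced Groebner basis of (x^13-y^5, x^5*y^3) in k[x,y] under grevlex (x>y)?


LT(f1)=x^13, LT(f2)=x^5y^3, lcm=x^13y^3
S(f1,f2) = y^3*f1 - x^8*f2 = -y^8
Reduced GB = {f1, f2, y^8}; degrees 13, 8, 8
Max = 13


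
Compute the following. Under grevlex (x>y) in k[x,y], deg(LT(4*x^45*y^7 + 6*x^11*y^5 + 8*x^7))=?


LT: 4*x^45*y^7
deg_x=45, deg_y=7
Total=45+7=52


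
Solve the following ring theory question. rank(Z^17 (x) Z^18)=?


rank(M(x)N) = rank(M)*rank(N)
17*18 = 306


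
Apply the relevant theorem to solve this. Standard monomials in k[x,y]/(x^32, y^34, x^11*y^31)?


k[x,y]/I, I = (x^32, y^34, x^11*y^31)
Rect: 32x34=1088. Corner: (32-11)x(34-31)=63.
dim = 1088-63 = 1025


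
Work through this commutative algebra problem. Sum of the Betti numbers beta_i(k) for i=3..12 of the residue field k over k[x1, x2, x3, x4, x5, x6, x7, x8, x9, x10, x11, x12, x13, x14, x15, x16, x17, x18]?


Koszul resolution: beta_i(k)=C(n,i), n=18
C(18,3)=816, C(18,4)=3060, C(18,5)=8568, C(18,6)=18564, C(18,7)=31824, C(18,8)=43758, C(18,9)=48620, C(18,10)=43758, C(18,11)=31824, C(18,12)=18564
Sum=249356


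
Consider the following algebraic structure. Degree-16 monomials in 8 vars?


C(d+n-1,n-1)=C(23,7)=245157


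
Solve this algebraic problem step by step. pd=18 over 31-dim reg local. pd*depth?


pd+depth=31
depth=31-18=13
pd*depth=18*13=234


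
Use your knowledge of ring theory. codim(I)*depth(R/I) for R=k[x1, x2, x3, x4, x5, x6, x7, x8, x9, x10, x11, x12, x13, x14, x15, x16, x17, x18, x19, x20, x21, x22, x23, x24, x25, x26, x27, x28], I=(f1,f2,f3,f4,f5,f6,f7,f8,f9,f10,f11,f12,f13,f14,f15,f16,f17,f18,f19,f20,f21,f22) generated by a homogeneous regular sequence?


codim=22, depth=dim(R/I)=28-22=6
Product=22*6=132


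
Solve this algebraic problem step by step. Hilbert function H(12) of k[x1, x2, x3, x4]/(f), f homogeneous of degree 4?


C(15,3)-C(11,3)=455-165=290


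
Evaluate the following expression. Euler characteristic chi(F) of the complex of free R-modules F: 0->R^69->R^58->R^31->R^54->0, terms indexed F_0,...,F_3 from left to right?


chi = sum (-1)^i * rank:
(-1)^0*69=69
(-1)^1*58=-58
(-1)^2*31=31
(-1)^3*54=-54
chi=-12


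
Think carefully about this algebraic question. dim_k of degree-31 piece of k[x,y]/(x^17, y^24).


k[x,y], I = (x^17, y^24), d = 31
Need i < 17 and d-i < 24.
Range: 8 <= i <= 16.
H(31) = 9


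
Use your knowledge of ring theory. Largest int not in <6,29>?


gcd(6,29)=1 => F=ab-a-b=6*29-6-29=174-35=139


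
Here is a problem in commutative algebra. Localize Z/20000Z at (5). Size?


5-primary part: 20000=5^4*32
Size=5^4=625


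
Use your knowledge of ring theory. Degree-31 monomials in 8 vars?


C(d+n-1,n-1)=C(38,7)=12620256


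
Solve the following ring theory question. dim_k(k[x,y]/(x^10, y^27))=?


Basis: x^i*y^j, i<10, j<27
10*27=270


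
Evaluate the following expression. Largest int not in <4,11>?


gcd(4,11)=1 => F=ab-a-b=4*11-4-11=44-15=29


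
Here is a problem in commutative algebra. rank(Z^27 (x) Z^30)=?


rank(M(x)N) = rank(M)*rank(N)
27*30 = 810


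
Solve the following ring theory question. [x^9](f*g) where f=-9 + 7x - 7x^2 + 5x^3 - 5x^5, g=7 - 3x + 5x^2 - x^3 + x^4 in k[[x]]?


[x^9] = sum a_i*b_j, i+j=9
  -5*1=-5
Sum=-5


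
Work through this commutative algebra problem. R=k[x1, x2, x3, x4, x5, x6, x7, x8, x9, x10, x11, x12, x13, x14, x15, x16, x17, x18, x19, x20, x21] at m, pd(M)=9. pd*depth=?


pd+depth=21
depth=21-9=12
pd*depth=9*12=108


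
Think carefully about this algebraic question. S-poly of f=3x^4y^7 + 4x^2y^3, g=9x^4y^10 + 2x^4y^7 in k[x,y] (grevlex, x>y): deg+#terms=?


LT(f)=3x^4y^7, LT(g)=9x^4y^10
lcm(LM)=x^4y^10
S(f,g) (scaled by 27 to clear denominators) = 9y^3*f - 3*g = -6x^4y^7 + 36x^2y^6
2 terms, deg 11.
11+2=13


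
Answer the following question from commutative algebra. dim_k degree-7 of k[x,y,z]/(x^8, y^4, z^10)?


Need i<8, j<4, k<10 with i+j+k=7.
For each i, j ranges over max(0,7-i-9)..min(3,7-i):
  i=0: j in [0,3] -> 4
  i=1: j in [0,3] -> 4
  i=2: j in [0,3] -> 4
  i=3: j in [0,3] -> 4
  i=4: j in [0,3] -> 4
  i=5: j in [0,2] -> 3
  i=6: j in [0,1] -> 2
  i=7: j in [0,0] -> 1
H(7) = 4+4+4+4+4+3+2+1 = 26


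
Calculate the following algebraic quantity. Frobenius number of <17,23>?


gcd(17,23)=1 => F=ab-a-b=17*23-17-23=391-40=351


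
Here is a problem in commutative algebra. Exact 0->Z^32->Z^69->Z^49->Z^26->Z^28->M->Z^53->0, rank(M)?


Alt sum=0:
(-1)^0*32 + (-1)^1*69 + (-1)^2*49 + (-1)^3*26 + (-1)^4*28 + (-1)^5*? + (-1)^6*53=0
rank(M)=67


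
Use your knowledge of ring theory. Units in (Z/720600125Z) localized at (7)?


Local ring = Z/5764801Z.
phi(5764801) = 7^7*(7-1) = 4941258


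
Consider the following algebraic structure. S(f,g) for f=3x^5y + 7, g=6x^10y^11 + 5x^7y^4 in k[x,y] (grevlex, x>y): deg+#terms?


LT(f)=3x^5y, LT(g)=6x^10y^11
lcm(LM)=x^10y^11
S(f,g) (scaled by 18 to clear denominators) = 6x^5y^10*f - 3*g = 42x^5y^10 - 15x^7y^4
2 terms, deg 15.
15+2=17


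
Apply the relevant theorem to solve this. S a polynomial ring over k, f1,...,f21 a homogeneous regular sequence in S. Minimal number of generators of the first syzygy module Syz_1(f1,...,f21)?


Regular sequence => Koszul complex is the minimal free resolution.
Syz_1 minimally generated by Koszul relations f_i*e_j - f_j*e_i (i<j): mu(Syz_1) = beta_2 = C(m,2) = m(m-1)/2
m=21
21*20/2 = 210


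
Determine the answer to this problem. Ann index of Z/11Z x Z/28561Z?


Exponent = lcm of the cyclic orders; pairwise coprime => product.
11^1*13^4=11*28561=314171


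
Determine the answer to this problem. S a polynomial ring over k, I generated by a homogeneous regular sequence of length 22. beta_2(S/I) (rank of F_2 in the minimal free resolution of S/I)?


Regular sequence => Koszul complex is the minimal free resolution.
Syz_1 minimally generated by Koszul relations f_i*e_j - f_j*e_i (i<j): mu(Syz_1) = beta_2 = C(m,2) = m(m-1)/2
m=22
22*21/2 = 231


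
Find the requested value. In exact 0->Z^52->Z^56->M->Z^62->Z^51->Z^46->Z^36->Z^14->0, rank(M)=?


Alt sum=0:
(-1)^0*52 + (-1)^1*56 + (-1)^2*? + (-1)^3*62 + (-1)^4*51 + (-1)^5*46 + (-1)^6*36 + (-1)^7*14=0
rank(M)=39


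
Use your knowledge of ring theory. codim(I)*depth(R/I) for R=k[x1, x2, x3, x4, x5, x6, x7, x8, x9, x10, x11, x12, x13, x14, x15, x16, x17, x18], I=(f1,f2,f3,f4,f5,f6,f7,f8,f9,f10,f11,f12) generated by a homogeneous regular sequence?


codim=12, depth=dim(R/I)=18-12=6
Product=12*6=72


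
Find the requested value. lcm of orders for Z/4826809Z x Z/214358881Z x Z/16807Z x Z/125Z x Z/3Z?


Exponent = lcm of the cyclic orders; pairwise coprime => product.
13^6*11^8*7^5*5^3*3^1=4826809*214358881*16807*125*3=6521133076168699613625


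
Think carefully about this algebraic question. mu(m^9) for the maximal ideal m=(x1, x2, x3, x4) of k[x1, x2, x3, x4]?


Graded Nakayama: mu(m^d) = dim_k (m^d/m^(d+1)) = #degree-9 monomials in 4 vars
C(n+d-1,d)=C(12,9)=220


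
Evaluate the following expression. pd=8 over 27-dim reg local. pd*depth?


pd+depth=27
depth=27-8=19
pd*depth=8*19=152


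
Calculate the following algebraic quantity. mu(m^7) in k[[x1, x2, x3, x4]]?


C(n+d-1,d)=C(10,7)=120


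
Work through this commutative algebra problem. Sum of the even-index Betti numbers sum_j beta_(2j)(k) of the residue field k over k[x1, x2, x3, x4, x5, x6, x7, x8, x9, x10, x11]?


Koszul resolution: beta_i(k)=C(n,i), n=11
sum_even C(11,i) = 2^(n-1) = 2^10 = 1024


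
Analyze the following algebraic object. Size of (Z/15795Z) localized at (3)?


3-primary part: 15795=3^5*65
Size=3^5=243


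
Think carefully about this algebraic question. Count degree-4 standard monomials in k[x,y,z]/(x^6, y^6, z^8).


Need i<6, j<6, k<8 with i+j+k=4.
For each i, j ranges over max(0,4-i-7)..min(5,4-i):
  i=0: j in [0,4] -> 5
  i=1: j in [0,3] -> 4
  i=2: j in [0,2] -> 3
  i=3: j in [0,1] -> 2
  i=4: j in [0,0] -> 1
H(4) = 5+4+3+2+1 = 15


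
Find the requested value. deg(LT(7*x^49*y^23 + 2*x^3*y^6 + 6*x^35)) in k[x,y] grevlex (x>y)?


LT: 7*x^49*y^23
deg_x=49, deg_y=23
Total=49+23=72


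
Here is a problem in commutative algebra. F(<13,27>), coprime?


gcd(13,27)=1 => F=ab-a-b=13*27-13-27=351-40=311


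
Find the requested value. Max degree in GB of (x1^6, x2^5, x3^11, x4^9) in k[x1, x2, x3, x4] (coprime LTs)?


Pure powers, coprime LTs => already GB.
Degrees: 6, 5, 11, 9
Max=11


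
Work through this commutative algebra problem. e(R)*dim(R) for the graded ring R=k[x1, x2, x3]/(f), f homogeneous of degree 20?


e(R)=deg(f)=20, dim(R)=3-1=2
e*dim=20*2=40


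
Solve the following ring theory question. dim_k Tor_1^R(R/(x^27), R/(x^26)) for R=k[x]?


Tor_1(R/I,R/J)=(I cap J)/IJ=(x^27)/(x^53)
dim=53-27=min(27,26)=26


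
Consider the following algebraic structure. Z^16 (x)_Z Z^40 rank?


rank(M(x)N) = rank(M)*rank(N)
16*40 = 640


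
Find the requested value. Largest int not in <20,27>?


gcd(20,27)=1 => F=ab-a-b=20*27-20-27=540-47=493


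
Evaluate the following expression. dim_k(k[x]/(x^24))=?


Basis: 1,x,...,x^23
dim=24


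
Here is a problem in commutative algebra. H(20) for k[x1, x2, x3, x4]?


C(d+n-1,n-1)=C(23,3)=1771


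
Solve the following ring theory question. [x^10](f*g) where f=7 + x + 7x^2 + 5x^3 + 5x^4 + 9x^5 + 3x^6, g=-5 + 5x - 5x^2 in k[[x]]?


[x^10] = sum a_i*b_j, i+j=10
Sum=0


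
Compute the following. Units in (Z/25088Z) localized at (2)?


Local ring = Z/512Z.
phi(512) = 2^8*(2-1) = 256


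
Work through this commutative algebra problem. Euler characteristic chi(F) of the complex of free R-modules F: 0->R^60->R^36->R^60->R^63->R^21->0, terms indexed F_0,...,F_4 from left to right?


chi = sum (-1)^i * rank:
(-1)^0*60=60
(-1)^1*36=-36
(-1)^2*60=60
(-1)^3*63=-63
(-1)^4*21=21
chi=42


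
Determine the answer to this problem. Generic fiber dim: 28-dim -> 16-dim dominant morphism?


dim(fiber)=dim(X)-dim(Y)=28-16=12


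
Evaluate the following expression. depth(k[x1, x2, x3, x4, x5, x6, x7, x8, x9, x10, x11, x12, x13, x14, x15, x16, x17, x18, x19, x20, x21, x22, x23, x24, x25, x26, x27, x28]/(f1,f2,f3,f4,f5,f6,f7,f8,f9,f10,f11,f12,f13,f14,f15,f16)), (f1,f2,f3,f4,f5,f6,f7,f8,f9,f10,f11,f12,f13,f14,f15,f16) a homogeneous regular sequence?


depth(R)=28
depth(R/I)=28-16=12


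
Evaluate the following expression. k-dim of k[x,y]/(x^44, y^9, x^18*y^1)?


k[x,y]/I, I = (x^44, y^9, x^18*y^1)
Rect: 44x9=396. Corner: (44-18)x(9-1)=208.
dim = 396-208 = 188


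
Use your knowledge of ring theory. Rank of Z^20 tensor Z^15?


rank(M(x)N) = rank(M)*rank(N)
20*15 = 300


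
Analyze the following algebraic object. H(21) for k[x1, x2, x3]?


C(d+n-1,n-1)=C(23,2)=253


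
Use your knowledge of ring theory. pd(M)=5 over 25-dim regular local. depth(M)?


pd+depth=depth(R)=25
depth=25-5=20


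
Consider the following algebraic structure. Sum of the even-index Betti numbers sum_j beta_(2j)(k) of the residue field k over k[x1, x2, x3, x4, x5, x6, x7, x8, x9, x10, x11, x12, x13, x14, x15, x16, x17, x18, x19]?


Koszul resolution: beta_i(k)=C(n,i), n=19
sum_even C(19,i) = 2^(n-1) = 2^18 = 262144


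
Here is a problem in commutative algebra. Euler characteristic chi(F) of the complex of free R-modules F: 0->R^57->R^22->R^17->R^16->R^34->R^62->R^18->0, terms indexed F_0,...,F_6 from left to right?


chi = sum (-1)^i * rank:
(-1)^0*57=57
(-1)^1*22=-22
(-1)^2*17=17
(-1)^3*16=-16
(-1)^4*34=34
(-1)^5*62=-62
(-1)^6*18=18
chi=26


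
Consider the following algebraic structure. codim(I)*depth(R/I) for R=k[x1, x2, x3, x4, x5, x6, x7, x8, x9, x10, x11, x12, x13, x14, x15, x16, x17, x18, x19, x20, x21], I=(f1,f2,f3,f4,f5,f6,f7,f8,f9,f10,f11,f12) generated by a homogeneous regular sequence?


codim=12, depth=dim(R/I)=21-12=9
Product=12*9=108


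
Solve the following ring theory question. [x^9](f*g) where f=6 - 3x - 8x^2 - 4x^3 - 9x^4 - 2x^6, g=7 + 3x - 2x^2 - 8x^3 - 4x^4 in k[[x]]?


[x^9] = sum a_i*b_j, i+j=9
  -2*-8=16
Sum=16


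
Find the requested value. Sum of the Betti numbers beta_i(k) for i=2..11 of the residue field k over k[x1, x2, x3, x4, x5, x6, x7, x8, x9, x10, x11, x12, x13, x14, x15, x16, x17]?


Koszul resolution: beta_i(k)=C(n,i), n=17
C(17,2)=136, C(17,3)=680, C(17,4)=2380, C(17,5)=6188, C(17,6)=12376, C(17,7)=19448, C(17,8)=24310, C(17,9)=24310, C(17,10)=19448, C(17,11)=12376
Sum=121652


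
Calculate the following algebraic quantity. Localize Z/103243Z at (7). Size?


7-primary part: 103243=7^4*43
Size=7^4=2401


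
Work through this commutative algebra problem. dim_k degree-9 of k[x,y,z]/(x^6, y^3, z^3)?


Need i<6, j<3, k<3 with i+j+k=9.
For each i, j ranges over max(0,9-i-2)..min(2,9-i):
  i=0: j in [7,2] -> 0
  i=1: j in [6,2] -> 0
  i=2: j in [5,2] -> 0
  i=3: j in [4,2] -> 0
  i=4: j in [3,2] -> 0
  i=5: j in [2,2] -> 1
H(9) = 0+0+0+0+0+1 = 1


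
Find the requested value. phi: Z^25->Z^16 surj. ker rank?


rank(ker) = 25-16 = 9


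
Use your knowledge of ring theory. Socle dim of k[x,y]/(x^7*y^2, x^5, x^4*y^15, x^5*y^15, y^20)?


Socle = ann(m) = span of standard monomials u with x*u, y*u in I (staircase corners).
Redundant generators: x^5*y^15, x^7*y^2
Minimal generators: x^5, x^4*y^15, y^20
Corners: x^3y^19, x^4y^14
Socle dim=2


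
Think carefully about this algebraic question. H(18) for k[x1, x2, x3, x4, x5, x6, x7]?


C(d+n-1,n-1)=C(24,6)=134596


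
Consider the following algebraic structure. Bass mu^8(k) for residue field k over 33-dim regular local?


C(n,i)=C(33,8)=13884156


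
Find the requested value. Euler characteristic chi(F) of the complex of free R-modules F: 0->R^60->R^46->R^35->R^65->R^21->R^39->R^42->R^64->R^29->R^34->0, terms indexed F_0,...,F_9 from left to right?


chi = sum (-1)^i * rank:
(-1)^0*60=60
(-1)^1*46=-46
(-1)^2*35=35
(-1)^3*65=-65
(-1)^4*21=21
(-1)^5*39=-39
(-1)^6*42=42
(-1)^7*64=-64
(-1)^8*29=29
(-1)^9*34=-34
chi=-61


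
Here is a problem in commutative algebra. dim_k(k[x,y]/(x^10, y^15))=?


Basis: x^i*y^j, i<10, j<15
10*15=150


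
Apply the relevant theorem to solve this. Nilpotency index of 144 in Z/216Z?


144^k mod 216:
k=1: 144
k=2: 0
First zero at k = 2


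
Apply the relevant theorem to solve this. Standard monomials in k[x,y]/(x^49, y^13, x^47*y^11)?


k[x,y]/I, I = (x^49, y^13, x^47*y^11)
Rect: 49x13=637. Corner: (49-47)x(13-11)=4.
dim = 637-4 = 633


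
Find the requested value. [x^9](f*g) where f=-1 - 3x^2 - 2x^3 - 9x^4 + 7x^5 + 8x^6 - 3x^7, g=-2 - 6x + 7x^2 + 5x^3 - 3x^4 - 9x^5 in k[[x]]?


[x^9] = sum a_i*b_j, i+j=9
  -9*-9=81
  7*-3=-21
  8*5=40
  -3*7=-21
Sum=79


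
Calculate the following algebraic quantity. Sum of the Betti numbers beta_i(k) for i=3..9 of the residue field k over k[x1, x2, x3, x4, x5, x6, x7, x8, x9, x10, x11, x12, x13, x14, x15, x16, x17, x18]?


Koszul resolution: beta_i(k)=C(n,i), n=18
C(18,3)=816, C(18,4)=3060, C(18,5)=8568, C(18,6)=18564, C(18,7)=31824, C(18,8)=43758, C(18,9)=48620
Sum=155210


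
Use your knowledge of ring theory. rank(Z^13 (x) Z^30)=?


rank(M(x)N) = rank(M)*rank(N)
13*30 = 390


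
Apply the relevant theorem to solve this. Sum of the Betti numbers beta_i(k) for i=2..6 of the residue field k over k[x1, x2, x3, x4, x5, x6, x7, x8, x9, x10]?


Koszul resolution: beta_i(k)=C(n,i), n=10
C(10,2)=45, C(10,3)=120, C(10,4)=210, C(10,5)=252, C(10,6)=210
Sum=837


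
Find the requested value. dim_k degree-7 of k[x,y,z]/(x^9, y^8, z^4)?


Need i<9, j<8, k<4 with i+j+k=7.
For each i, j ranges over max(0,7-i-3)..min(7,7-i):
  i=0: j in [4,7] -> 4
  i=1: j in [3,6] -> 4
  i=2: j in [2,5] -> 4
  i=3: j in [1,4] -> 4
  i=4: j in [0,3] -> 4
  i=5: j in [0,2] -> 3
  i=6: j in [0,1] -> 2
  i=7: j in [0,0] -> 1
H(7) = 4+4+4+4+4+3+2+1 = 26


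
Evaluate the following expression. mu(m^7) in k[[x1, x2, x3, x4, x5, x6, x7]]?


C(n+d-1,d)=C(13,7)=1716


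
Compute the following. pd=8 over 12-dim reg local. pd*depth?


pd+depth=12
depth=12-8=4
pd*depth=8*4=32


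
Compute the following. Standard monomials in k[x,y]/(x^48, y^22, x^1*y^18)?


k[x,y]/I, I = (x^48, y^22, x^1*y^18)
Rect: 48x22=1056. Corner: (48-1)x(22-18)=188.
dim = 1056-188 = 868


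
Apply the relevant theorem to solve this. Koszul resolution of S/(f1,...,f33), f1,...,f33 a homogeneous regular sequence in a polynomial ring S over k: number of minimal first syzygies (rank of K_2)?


Regular sequence => Koszul complex is the minimal free resolution.
Syz_1 minimally generated by Koszul relations f_i*e_j - f_j*e_i (i<j): mu(Syz_1) = beta_2 = C(m,2) = m(m-1)/2
m=33
33*32/2 = 528


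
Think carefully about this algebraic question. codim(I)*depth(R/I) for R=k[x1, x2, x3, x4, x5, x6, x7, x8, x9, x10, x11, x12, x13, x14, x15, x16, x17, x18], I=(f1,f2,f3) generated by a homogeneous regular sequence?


codim=3, depth=dim(R/I)=18-3=15
Product=3*15=45


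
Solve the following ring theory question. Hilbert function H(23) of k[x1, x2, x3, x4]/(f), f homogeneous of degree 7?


C(26,3)-C(19,3)=2600-969=1631


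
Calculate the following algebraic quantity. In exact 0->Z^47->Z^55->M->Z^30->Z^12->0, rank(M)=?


Alt sum=0:
(-1)^0*47 + (-1)^1*55 + (-1)^2*? + (-1)^3*30 + (-1)^4*12=0
rank(M)=26


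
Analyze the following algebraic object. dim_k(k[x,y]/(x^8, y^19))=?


Basis: x^i*y^j, i<8, j<19
8*19=152


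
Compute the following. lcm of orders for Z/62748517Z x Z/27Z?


Exponent = lcm of the cyclic orders; pairwise coprime => product.
13^7*3^3=62748517*27=1694209959


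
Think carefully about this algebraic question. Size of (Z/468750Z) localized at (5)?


5-primary part: 468750=5^7*6
Size=5^7=78125


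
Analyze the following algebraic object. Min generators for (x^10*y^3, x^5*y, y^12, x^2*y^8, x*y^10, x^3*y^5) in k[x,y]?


Remove redundant (divisible by others).
x^10*y^3 redundant.
Min: x^5*y, x^3*y^5, x^2*y^8, x*y^10, y^12
Count=5


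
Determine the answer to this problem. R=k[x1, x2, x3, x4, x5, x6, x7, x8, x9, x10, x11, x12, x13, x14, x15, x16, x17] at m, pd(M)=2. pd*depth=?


pd+depth=17
depth=17-2=15
pd*depth=2*15=30


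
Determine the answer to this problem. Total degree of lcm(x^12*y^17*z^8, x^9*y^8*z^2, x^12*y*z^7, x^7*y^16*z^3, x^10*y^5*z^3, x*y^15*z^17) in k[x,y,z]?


lcm = componentwise max:
x: max(12,9,12,7,10,1)=12
y: max(17,8,1,16,5,15)=17
z: max(8,2,7,3,3,17)=17
Total=12+17+17=46


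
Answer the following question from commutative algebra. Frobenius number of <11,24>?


gcd(11,24)=1 => F=ab-a-b=11*24-11-24=264-35=229


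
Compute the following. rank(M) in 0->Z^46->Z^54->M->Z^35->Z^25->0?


Alt sum=0:
(-1)^0*46 + (-1)^1*54 + (-1)^2*? + (-1)^3*35 + (-1)^4*25=0
rank(M)=18


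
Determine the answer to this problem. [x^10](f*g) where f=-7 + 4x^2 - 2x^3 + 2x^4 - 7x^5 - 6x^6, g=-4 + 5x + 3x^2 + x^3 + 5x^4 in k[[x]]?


[x^10] = sum a_i*b_j, i+j=10
  -6*5=-30
Sum=-30


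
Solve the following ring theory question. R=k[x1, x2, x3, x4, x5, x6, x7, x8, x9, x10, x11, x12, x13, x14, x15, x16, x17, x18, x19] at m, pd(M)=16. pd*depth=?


pd+depth=19
depth=19-16=3
pd*depth=16*3=48


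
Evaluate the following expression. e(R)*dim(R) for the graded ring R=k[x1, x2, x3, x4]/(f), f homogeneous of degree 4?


e(R)=deg(f)=4, dim(R)=4-1=3
e*dim=4*3=12


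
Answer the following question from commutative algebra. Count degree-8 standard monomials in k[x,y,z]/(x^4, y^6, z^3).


Need i<4, j<6, k<3 with i+j+k=8.
For each i, j ranges over max(0,8-i-2)..min(5,8-i):
  i=0: j in [6,5] -> 0
  i=1: j in [5,5] -> 1
  i=2: j in [4,5] -> 2
  i=3: j in [3,5] -> 3
H(8) = 0+1+2+3 = 6


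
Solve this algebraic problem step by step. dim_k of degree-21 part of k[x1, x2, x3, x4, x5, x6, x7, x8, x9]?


C(d+n-1,n-1)=C(29,8)=4292145


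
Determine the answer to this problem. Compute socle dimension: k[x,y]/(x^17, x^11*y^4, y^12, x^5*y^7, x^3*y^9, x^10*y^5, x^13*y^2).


Socle = ann(m) = span of standard monomials u with x*u, y*u in I (staircase corners).
Minimal generators: x^17, x^13*y^2, x^11*y^4, x^10*y^5, x^5*y^7, x^3*y^9, y^12
Corners: x^2y^11, x^4y^8, x^9y^6, x^10y^4, x^12y^3, x^16y
Socle dim=6


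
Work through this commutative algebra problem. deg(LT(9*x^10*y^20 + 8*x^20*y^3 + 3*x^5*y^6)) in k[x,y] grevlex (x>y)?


LT: 9*x^10*y^20
deg_x=10, deg_y=20
Total=10+20=30


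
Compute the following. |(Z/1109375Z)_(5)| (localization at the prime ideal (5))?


5-primary part: 1109375=5^6*71
Size=5^6=15625


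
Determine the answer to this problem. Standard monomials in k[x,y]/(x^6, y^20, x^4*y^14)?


k[x,y]/I, I = (x^6, y^20, x^4*y^14)
Rect: 6x20=120. Corner: (6-4)x(20-14)=12.
dim = 120-12 = 108


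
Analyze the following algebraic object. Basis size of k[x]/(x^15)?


Basis: 1,x,...,x^14
dim=15


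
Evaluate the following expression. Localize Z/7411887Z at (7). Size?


7-primary part: 7411887=7^7*9
Size=7^7=823543


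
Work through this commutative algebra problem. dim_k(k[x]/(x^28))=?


Basis: 1,x,...,x^27
dim=28


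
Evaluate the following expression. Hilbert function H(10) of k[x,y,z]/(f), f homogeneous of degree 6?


C(12,2)-C(6,2)=66-15=51


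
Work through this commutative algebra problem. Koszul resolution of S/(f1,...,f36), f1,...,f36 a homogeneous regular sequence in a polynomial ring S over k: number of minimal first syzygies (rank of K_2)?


Regular sequence => Koszul complex is the minimal free resolution.
Syz_1 minimally generated by Koszul relations f_i*e_j - f_j*e_i (i<j): mu(Syz_1) = beta_2 = C(m,2) = m(m-1)/2
m=36
36*35/2 = 630


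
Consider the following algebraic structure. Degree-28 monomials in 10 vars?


C(d+n-1,n-1)=C(37,9)=124403620


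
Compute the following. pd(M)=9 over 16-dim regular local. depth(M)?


pd+depth=depth(R)=16
depth=16-9=7


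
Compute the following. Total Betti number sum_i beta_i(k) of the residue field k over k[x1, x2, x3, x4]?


Koszul resolution: beta_i(k)=C(n,i), n=4
sum_i C(4,i) = 2^4 = 16


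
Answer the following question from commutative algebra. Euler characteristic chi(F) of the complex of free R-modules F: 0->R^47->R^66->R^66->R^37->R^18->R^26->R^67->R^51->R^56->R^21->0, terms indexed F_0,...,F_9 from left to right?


chi = sum (-1)^i * rank:
(-1)^0*47=47
(-1)^1*66=-66
(-1)^2*66=66
(-1)^3*37=-37
(-1)^4*18=18
(-1)^5*26=-26
(-1)^6*67=67
(-1)^7*51=-51
(-1)^8*56=56
(-1)^9*21=-21
chi=53


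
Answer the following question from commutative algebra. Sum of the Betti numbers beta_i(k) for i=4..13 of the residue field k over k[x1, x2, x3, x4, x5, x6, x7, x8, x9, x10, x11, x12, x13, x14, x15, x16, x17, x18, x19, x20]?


Koszul resolution: beta_i(k)=C(n,i), n=20
C(20,4)=4845, C(20,5)=15504, C(20,6)=38760, C(20,7)=77520, C(20,8)=125970, C(20,9)=167960, C(20,10)=184756, C(20,11)=167960, C(20,12)=125970, C(20,13)=77520
Sum=986765


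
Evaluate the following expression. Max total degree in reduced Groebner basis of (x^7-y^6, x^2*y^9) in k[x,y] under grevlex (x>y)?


LT(f1)=x^7, LT(f2)=x^2y^9, lcm=x^7y^9
S(f1,f2) = y^9*f1 - x^5*f2 = -y^15
Reduced GB = {f1, f2, y^15}; degrees 7, 11, 15
Max = 15


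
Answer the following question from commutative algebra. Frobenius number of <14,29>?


gcd(14,29)=1 => F=ab-a-b=14*29-14-29=406-43=363


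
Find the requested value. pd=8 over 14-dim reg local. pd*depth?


pd+depth=14
depth=14-8=6
pd*depth=8*6=48


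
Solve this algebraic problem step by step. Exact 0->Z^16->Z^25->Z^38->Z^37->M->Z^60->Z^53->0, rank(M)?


Alt sum=0:
(-1)^0*16 + (-1)^1*25 + (-1)^2*38 + (-1)^3*37 + (-1)^4*? + (-1)^5*60 + (-1)^6*53=0
rank(M)=15


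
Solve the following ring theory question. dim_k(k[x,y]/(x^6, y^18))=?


Basis: x^i*y^j, i<6, j<18
6*18=108


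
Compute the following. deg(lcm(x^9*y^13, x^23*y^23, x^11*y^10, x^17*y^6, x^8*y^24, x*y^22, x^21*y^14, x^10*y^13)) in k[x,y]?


lcm = componentwise max:
x: max(9,23,11,17,8,1,21,10)=23
y: max(13,23,10,6,24,22,14,13)=24
Total=23+24=47


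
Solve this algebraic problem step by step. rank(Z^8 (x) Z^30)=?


rank(M(x)N) = rank(M)*rank(N)
8*30 = 240


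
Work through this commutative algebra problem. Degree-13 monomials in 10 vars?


C(d+n-1,n-1)=C(22,9)=497420


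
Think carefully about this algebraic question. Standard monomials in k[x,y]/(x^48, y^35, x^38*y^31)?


k[x,y]/I, I = (x^48, y^35, x^38*y^31)
Rect: 48x35=1680. Corner: (48-38)x(35-31)=40.
dim = 1680-40 = 1640


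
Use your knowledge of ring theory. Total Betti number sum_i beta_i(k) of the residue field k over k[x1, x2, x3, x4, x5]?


Koszul resolution: beta_i(k)=C(n,i), n=5
sum_i C(5,i) = 2^5 = 32


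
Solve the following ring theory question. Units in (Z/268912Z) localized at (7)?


Local ring = Z/16807Z.
phi(16807) = 7^4*(7-1) = 14406


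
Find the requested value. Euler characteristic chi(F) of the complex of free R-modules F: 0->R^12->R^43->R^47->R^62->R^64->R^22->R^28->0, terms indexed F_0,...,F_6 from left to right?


chi = sum (-1)^i * rank:
(-1)^0*12=12
(-1)^1*43=-43
(-1)^2*47=47
(-1)^3*62=-62
(-1)^4*64=64
(-1)^5*22=-22
(-1)^6*28=28
chi=24


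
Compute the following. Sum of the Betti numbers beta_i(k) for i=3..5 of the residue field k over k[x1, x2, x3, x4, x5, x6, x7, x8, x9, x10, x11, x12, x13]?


Koszul resolution: beta_i(k)=C(n,i), n=13
C(13,3)=286, C(13,4)=715, C(13,5)=1287
Sum=2288


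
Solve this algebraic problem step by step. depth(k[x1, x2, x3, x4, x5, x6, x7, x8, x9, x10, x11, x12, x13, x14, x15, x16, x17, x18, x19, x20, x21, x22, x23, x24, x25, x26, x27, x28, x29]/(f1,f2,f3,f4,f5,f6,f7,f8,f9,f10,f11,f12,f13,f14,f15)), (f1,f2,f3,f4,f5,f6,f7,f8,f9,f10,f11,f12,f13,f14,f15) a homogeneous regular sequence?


depth(R)=29
depth(R/I)=29-15=14


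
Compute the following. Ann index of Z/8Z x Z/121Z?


Exponent = lcm of the cyclic orders; pairwise coprime => product.
2^3*11^2=8*121=968


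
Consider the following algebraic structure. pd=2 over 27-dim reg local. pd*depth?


pd+depth=27
depth=27-2=25
pd*depth=2*25=50


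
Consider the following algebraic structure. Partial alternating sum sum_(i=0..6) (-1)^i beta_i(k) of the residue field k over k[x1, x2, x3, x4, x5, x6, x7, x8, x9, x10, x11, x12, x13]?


Koszul resolution: beta_i(k)=C(n,i), n=13
sum_(i=0..p) (-1)^i C(n,i) = (-1)^p C(n-1,p)
(-1)^6*C(12,6) = (-1)^6*924 = 924
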